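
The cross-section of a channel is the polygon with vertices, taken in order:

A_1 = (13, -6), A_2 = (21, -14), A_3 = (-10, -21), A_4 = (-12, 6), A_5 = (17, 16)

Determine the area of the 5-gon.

Cross-terms: -56, -581, -312, -294, -310  ⇒  Σ = -1553
Area = |Σ|/2 = 776.5.

776.5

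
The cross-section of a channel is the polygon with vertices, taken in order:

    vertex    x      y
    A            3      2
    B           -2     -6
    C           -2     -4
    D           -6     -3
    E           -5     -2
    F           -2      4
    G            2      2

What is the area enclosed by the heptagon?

Apply the shoelace formula: 2A = Σ (x_i·y_{i+1} − x_{i+1}·y_i), indices taken mod 7.
Σ = (-14) + (-4) + (-18) + (-3) + (-24) + (-12) + (-2) = -77
Area = |Σ|/2 = 38.5.

38.5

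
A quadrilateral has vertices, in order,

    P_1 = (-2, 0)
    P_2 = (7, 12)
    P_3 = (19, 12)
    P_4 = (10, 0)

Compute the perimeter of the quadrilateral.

54

|P_1P_2| = √((9)² + (12)²) = √225 = 15
|P_2P_3| = √((12)² + (0)²) = √144 = 12
|P_3P_4| = √((-9)² + (-12)²) = √225 = 15
|P_4P_1| = √((-12)² + (0)²) = √144 = 12
Perimeter = 15 + 12 + 15 + 12 = 54.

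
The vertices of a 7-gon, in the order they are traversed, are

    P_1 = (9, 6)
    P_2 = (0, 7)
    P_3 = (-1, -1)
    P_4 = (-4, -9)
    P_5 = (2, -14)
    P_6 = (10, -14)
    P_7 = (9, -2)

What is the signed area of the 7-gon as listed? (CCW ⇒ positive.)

Apply the shoelace (surveyor's) formula: 2A = Σ (x_i·y_{i+1} − x_{i+1}·y_i), indices taken mod 7.
Σ = (63) + (7) + (5) + (74) + (112) + (106) + (72) = 439
Signed area = Σ/2 = 219.5 (positive ⇒ counter-clockwise traversal).

219.5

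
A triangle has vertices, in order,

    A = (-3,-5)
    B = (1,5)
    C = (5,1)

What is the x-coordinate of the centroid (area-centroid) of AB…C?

Apply the shoelace (surveyor's) formula. First the cross-terms c_i = x_i·y_{i+1} − x_{i+1}·y_i:
  -10, -24, -22  ⇒  2A = -56, A = -28.
Then Σ (x_i + x_{i+1})·c_i = -168, so x̄ = -168 / (6·(-28)) = 1.

1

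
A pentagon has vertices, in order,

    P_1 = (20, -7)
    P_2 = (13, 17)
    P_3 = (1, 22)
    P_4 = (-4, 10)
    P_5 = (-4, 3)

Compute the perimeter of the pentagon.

84

|P_1P_2| = √((-7)² + (24)²) = √625 = 25
|P_2P_3| = √((-12)² + (5)²) = √169 = 13
|P_3P_4| = √((-5)² + (-12)²) = √169 = 13
|P_4P_5| = √((0)² + (-7)²) = √49 = 7
|P_5P_1| = √((24)² + (-10)²) = √676 = 26
Perimeter = 25 + 13 + 13 + 7 + 26 = 84.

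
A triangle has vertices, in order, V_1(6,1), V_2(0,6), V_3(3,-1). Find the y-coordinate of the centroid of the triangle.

2

Apply the surveyor's formula. First the cross-terms c_i = x_i·y_{i+1} − x_{i+1}·y_i:
  36, -18, 9  ⇒  2A = 27, A = 13.5.
Then Σ (y_i + y_{i+1})·c_i = 162, so ȳ = 162 / (6·13.5) = 2.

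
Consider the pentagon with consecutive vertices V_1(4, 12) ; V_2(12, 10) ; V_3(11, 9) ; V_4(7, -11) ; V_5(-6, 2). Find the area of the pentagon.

211

Apply Gauss's area formula: 2A = Σ (x_i·y_{i+1} − x_{i+1}·y_i), indices taken mod 5.
Cross-terms: -104, -2, -184, -52, -80  ⇒  Σ = -422
Area = |Σ|/2 = 211.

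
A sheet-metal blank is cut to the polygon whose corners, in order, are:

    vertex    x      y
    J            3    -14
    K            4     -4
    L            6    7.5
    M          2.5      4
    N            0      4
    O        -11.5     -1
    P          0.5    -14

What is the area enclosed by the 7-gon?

177.875

Apply the shoelace formula: 2A = Σ (x_i·y_{i+1} − x_{i+1}·y_i), indices taken mod 7.
Σ = (44) + (54) + (5.25) + (10) + (46) + (161.5) + (35) = 355.75
Area = |Σ|/2 = 177.875.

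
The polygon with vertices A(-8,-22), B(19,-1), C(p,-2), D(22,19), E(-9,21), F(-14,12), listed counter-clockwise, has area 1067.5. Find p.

24

The doubled signed area Σ (x_i y_{i+1} − x_{i+1} y_i) is linear in p.
With p=0 it equals 1655; the coefficient of p is 20 (from the two edges through C).
So 20·p + 1655 = 2·1067.5 = 2135 ⇒ p = 24.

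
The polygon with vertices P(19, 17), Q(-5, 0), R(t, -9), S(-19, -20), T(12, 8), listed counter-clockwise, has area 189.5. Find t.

-14

Write out the shoelace sum; only the two edges meeting at R involve t:
2·Area = [((-5)·(-9) − t·0) + (t·(-20) − (-19)·(-9))] + 225
       = -20·t + 99 = 379
⇒ t = -14.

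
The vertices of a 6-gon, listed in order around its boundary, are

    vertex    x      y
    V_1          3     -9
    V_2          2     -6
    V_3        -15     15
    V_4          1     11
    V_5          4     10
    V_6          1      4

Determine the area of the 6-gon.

Apply Gauss's area formula: 2A = Σ (x_i·y_{i+1} − x_{i+1}·y_i), indices taken mod 6.
Σ = (0) + (-60) + (-180) + (-34) + (6) + (-21) = -289
Area = |Σ|/2 = 144.5.

144.5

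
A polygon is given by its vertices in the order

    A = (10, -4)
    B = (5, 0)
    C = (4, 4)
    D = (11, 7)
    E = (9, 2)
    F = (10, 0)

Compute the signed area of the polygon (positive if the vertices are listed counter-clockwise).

Apply the surveyor's formula: 2A = Σ (x_i·y_{i+1} − x_{i+1}·y_i), indices taken mod 6.
Σ = (20) + (20) + (-16) + (-41) + (-20) + (-40) = -77
Signed area = Σ/2 = -38.5 (negative ⇒ clockwise traversal).

-38.5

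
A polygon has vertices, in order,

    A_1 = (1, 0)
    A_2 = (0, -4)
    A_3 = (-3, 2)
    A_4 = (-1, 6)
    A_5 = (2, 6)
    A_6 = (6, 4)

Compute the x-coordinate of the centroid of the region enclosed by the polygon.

29/41

Apply the shoelace (surveyor's) formula. First the cross-terms c_i = x_i·y_{i+1} − x_{i+1}·y_i:
  -4, -12, -16, -18, -28, -4  ⇒  2A = -82, A = -41.
Then Σ (x_i + x_{i+1})·c_i = -174, so x̄ = -174 / (6·(-41)) = 29/41.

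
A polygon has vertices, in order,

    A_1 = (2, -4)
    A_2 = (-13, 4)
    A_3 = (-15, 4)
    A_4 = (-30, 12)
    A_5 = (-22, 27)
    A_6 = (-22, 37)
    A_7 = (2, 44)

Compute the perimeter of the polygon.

136

|A_1A_2| = √((-15)² + (8)²) = √289 = 17
|A_2A_3| = √((-2)² + (0)²) = √4 = 2
|A_3A_4| = √((-15)² + (8)²) = √289 = 17
|A_4A_5| = √((8)² + (15)²) = √289 = 17
|A_5A_6| = √((0)² + (10)²) = √100 = 10
|A_6A_7| = √((24)² + (7)²) = √625 = 25
|A_7A_1| = √((0)² + (-48)²) = √2304 = 48
Perimeter = 17 + 2 + 17 + 17 + 10 + 25 + 48 = 136.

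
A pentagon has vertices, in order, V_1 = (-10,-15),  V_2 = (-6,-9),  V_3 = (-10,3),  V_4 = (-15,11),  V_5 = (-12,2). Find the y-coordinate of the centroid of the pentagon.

-512/129

Apply the shoelace (surveyor's) formula. First the cross-terms c_i = x_i·y_{i+1} − x_{i+1}·y_i:
  0, -108, -65, 102, 200  ⇒  2A = 129, A = 64.5.
Then Σ (y_i + y_{i+1})·c_i = -1536, so ȳ = -1536 / (6·64.5) = -512/129.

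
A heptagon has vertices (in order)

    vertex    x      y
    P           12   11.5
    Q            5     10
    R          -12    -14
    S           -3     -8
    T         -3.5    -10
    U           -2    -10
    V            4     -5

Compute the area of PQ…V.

Σ = (62.5) + (50) + (54) + (2) + (15) + (50) + (106) = 339.5
Area = |Σ|/2 = 169.75.

169.75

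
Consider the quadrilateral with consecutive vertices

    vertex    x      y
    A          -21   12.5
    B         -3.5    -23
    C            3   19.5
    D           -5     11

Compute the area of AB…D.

Apply Gauss's area formula: 2A = Σ (x_i·y_{i+1} − x_{i+1}·y_i), indices taken mod 4.
Σ = (526.75) + (0.75) + (130.5) + (168.5) = 826.5
Area = |Σ|/2 = 413.25.

413.25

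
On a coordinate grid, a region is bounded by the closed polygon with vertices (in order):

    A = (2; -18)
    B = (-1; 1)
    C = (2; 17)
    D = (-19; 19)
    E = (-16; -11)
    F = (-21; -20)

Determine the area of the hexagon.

A→B: (2)(1) − (-1)(-18) = -16
B→C: (-1)(17) − (2)(1) = -19
C→D: (2)(19) − (-19)(17) = 361
D→E: (-19)(-11) − (-16)(19) = 513
E→F: (-16)(-20) − (-21)(-11) = 89
F→A: (-21)(-18) − (2)(-20) = 418
Σ = 1346
Area = |Σ|/2 = 673.

673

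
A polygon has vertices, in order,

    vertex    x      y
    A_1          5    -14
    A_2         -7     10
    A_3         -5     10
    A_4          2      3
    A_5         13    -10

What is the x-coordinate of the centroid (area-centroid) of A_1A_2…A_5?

Apply the shoelace (surveyor's) formula. First the cross-terms c_i = x_i·y_{i+1} − x_{i+1}·y_i:
  -48, -20, -35, -59, -132  ⇒  2A = -294, A = -147.
Then Σ (x_i + x_{i+1})·c_i = -2820, so x̄ = -2820 / (6·(-147)) = 470/147.

470/147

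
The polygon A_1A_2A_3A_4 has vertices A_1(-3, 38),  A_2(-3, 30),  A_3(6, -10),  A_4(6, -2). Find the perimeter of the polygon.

|A_1A_2| = √((0)² + (-8)²) = √64 = 8
|A_2A_3| = √((9)² + (-40)²) = √1681 = 41
|A_3A_4| = √((0)² + (8)²) = √64 = 8
|A_4A_1| = √((-9)² + (40)²) = √1681 = 41
Perimeter = 8 + 41 + 8 + 41 = 98.

98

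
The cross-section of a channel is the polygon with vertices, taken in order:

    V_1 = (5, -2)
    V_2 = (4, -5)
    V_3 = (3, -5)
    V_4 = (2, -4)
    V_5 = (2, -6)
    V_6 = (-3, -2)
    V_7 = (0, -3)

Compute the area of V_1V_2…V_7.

13

Apply the surveyor's formula: 2A = Σ (x_i·y_{i+1} − x_{i+1}·y_i), indices taken mod 7.
Cross-terms: -17, -5, -2, -4, -22, 9, 15  ⇒  Σ = -26
Area = |Σ|/2 = 13.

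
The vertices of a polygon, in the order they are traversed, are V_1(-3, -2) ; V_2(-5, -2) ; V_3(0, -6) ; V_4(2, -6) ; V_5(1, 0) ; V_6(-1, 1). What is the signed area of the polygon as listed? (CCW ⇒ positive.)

25

Apply the surveyor's formula: 2A = Σ (x_i·y_{i+1} − x_{i+1}·y_i), indices taken mod 6.
Cross-terms: -4, 30, 12, 6, 1, 5  ⇒  Σ = 50
Signed area = Σ/2 = 25 (positive ⇒ counter-clockwise traversal).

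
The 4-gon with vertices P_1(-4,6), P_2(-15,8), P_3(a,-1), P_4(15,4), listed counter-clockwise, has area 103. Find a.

The doubled signed area Σ (x_i y_{i+1} − x_{i+1} y_i) is linear in a.
With a=0 it equals 194; the coefficient of a is -4 (from the two edges through P_3).
So -4·a + 194 = 2·103 = 206 ⇒ a = -3.

-3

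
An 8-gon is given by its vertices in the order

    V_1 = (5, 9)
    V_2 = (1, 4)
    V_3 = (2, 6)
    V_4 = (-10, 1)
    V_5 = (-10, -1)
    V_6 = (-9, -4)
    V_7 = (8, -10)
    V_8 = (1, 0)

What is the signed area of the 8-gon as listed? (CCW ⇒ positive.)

131.5

Apply the surveyor's formula: 2A = Σ (x_i·y_{i+1} − x_{i+1}·y_i), indices taken mod 8.
Cross-terms: 11, -2, 62, 20, 31, 122, 10, 9  ⇒  Σ = 263
Signed area = Σ/2 = 131.5 (positive ⇒ counter-clockwise traversal).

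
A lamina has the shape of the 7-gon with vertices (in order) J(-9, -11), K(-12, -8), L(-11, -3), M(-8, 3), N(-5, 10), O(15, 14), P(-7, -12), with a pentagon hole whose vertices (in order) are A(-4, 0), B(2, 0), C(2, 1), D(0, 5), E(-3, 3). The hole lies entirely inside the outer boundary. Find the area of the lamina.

264

Outer boundary:
Apply the shoelace formula: 2A = Σ (x_i·y_{i+1} − x_{i+1}·y_i), indices taken mod 7.
Σ = (-60) + (-52) + (-57) + (-65) + (-220) + (-82) + (-31) = -567
Area = |Σ|/2 = 283.5.
Hole:
Σ = (0) + (2) + (10) + (15) + (12) = 39
Area = |Σ|/2 = 19.5.
Net area = 283.5 − 19.5 = 264.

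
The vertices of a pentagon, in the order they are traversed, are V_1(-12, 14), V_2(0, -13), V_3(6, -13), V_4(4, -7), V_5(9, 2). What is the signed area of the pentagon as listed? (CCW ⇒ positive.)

Apply the surveyor's formula: 2A = Σ (x_i·y_{i+1} − x_{i+1}·y_i), indices taken mod 5.
V_1→V_2: (-12)(-13) − (0)(14) = 156
V_2→V_3: (0)(-13) − (6)(-13) = 78
V_3→V_4: (6)(-7) − (4)(-13) = 10
V_4→V_5: (4)(2) − (9)(-7) = 71
V_5→V_1: (9)(14) − (-12)(2) = 150
Σ = 465
Signed area = Σ/2 = 232.5 (positive ⇒ counter-clockwise traversal).

232.5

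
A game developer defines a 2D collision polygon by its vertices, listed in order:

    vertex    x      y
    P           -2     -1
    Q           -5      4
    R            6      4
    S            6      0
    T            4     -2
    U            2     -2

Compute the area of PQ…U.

51.5

Apply the surveyor's formula: 2A = Σ (x_i·y_{i+1} − x_{i+1}·y_i), indices taken mod 6.
Cross-terms: -13, -44, -24, -12, -4, -6  ⇒  Σ = -103
Area = |Σ|/2 = 51.5.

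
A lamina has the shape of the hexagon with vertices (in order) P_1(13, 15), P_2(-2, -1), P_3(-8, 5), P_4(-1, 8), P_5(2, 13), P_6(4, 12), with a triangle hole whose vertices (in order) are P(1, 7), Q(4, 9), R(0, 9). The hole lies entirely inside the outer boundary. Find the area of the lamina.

102.5

Outer boundary:
Apply the shoelace formula: 2A = Σ (x_i·y_{i+1} − x_{i+1}·y_i), indices taken mod 6.
P_1→P_2: (13)(-1) − (-2)(15) = 17
P_2→P_3: (-2)(5) − (-8)(-1) = -18
P_3→P_4: (-8)(8) − (-1)(5) = -59
P_4→P_5: (-1)(13) − (2)(8) = -29
P_5→P_6: (2)(12) − (4)(13) = -28
P_6→P_1: (4)(15) − (13)(12) = -96
Σ = -213
Area = |Σ|/2 = 106.5.
Hole:
Apply the shoelace formula: 2A = Σ (x_i·y_{i+1} − x_{i+1}·y_i), indices taken mod 3.
Cross-terms: -19, 36, -9  ⇒  Σ = 8
Area = |Σ|/2 = 4.
Net area = 106.5 − 4 = 102.5.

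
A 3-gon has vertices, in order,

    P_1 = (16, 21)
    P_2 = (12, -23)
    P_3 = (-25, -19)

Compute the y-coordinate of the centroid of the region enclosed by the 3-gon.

Apply Gauss's area formula. First the cross-terms c_i = x_i·y_{i+1} − x_{i+1}·y_i:
  -620, -803, -221  ⇒  2A = -1644, A = -822.
Then Σ (y_i + y_{i+1})·c_i = 34524, so ȳ = 34524 / (6·(-822)) = -7.

-7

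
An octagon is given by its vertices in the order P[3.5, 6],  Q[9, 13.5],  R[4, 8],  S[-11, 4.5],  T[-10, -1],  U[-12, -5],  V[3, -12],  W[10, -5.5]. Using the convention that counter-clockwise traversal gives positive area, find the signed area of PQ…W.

276.5

Apply the surveyor's formula: 2A = Σ (x_i·y_{i+1} − x_{i+1}·y_i), indices taken mod 8.
P→Q: (3.5)(13.5) − (9)(6) = -6.75
Q→R: (9)(8) − (4)(13.5) = 18
R→S: (4)(4.5) − (-11)(8) = 106
S→T: (-11)(-1) − (-10)(4.5) = 56
T→U: (-10)(-5) − (-12)(-1) = 38
U→V: (-12)(-12) − (3)(-5) = 159
V→W: (3)(-5.5) − (10)(-12) = 103.5
W→P: (10)(6) − (3.5)(-5.5) = 79.25
Σ = 553
Signed area = Σ/2 = 276.5 (positive ⇒ counter-clockwise traversal).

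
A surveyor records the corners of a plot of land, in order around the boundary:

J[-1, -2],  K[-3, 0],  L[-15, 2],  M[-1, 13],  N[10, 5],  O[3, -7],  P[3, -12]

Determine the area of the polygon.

229

Σ = (-6) + (-6) + (-193) + (-135) + (-85) + (-15) + (-18) = -458
Area = |Σ|/2 = 229.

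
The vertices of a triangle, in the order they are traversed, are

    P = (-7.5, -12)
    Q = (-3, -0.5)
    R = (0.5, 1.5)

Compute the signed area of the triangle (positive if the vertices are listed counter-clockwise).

P→Q: (-7.5)(-0.5) − (-3)(-12) = -32.25
Q→R: (-3)(1.5) − (0.5)(-0.5) = -4.25
R→P: (0.5)(-12) − (-7.5)(1.5) = 5.25
Σ = -31.25
Signed area = Σ/2 = -15.625 (negative ⇒ clockwise traversal).

-15.625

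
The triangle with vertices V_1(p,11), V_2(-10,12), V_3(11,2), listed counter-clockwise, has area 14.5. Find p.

-5

Write out the shoelace sum; only the two edges meeting at V_1 involve p:
2·Area = [(11·11 − p·2) + (p·12 − (-10)·11)] + -152
       = 10·p + 79 = 29
⇒ p = -5.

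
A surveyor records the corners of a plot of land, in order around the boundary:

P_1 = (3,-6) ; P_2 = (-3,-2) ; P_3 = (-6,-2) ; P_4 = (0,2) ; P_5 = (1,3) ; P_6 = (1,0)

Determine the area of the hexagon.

26.5

Apply the shoelace formula: 2A = Σ (x_i·y_{i+1} − x_{i+1}·y_i), indices taken mod 6.
Σ = (-24) + (-6) + (-12) + (-2) + (-3) + (-6) = -53
Area = |Σ|/2 = 26.5.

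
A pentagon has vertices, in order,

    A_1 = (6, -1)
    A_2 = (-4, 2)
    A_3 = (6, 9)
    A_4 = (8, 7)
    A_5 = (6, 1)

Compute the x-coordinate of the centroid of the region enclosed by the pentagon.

280/87

Apply the shoelace formula. First the cross-terms c_i = x_i·y_{i+1} − x_{i+1}·y_i:
  8, -48, -30, -34, -12  ⇒  2A = -116, A = -58.
Then Σ (x_i + x_{i+1})·c_i = -1120, so x̄ = -1120 / (6·(-58)) = 280/87.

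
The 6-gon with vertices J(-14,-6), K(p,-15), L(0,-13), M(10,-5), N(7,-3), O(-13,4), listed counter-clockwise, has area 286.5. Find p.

-15

The doubled signed area Σ (x_i y_{i+1} − x_{i+1} y_i) is linear in p.
With p=0 it equals 468; the coefficient of p is -7 (from the two edges through K).
So -7·p + 468 = 2·286.5 = 573 ⇒ p = -15.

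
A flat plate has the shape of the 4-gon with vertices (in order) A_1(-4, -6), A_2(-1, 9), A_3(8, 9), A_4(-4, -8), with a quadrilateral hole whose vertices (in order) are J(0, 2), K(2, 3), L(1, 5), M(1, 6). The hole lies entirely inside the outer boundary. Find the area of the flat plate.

Outer boundary:
Σ = (-42) + (-81) + (-28) + (-8) = -159
Area = |Σ|/2 = 79.5.
Hole:
Apply Gauss's area formula: 2A = Σ (x_i·y_{i+1} − x_{i+1}·y_i), indices taken mod 4.
Σ = (-4) + (7) + (1) + (2) = 6
Area = |Σ|/2 = 3.
Net area = 79.5 − 3 = 76.5.

76.5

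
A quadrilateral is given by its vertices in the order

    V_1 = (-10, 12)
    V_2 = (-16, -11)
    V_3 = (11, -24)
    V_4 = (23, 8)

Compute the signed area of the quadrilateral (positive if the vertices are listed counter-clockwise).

901.5

Cross-terms: 302, 505, 640, 356  ⇒  Σ = 1803
Signed area = Σ/2 = 901.5 (positive ⇒ counter-clockwise traversal).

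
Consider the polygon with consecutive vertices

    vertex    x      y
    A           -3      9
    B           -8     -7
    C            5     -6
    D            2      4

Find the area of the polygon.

119

Apply the surveyor's formula: 2A = Σ (x_i·y_{i+1} − x_{i+1}·y_i), indices taken mod 4.
Σ = (93) + (83) + (32) + (30) = 238
Area = |Σ|/2 = 119.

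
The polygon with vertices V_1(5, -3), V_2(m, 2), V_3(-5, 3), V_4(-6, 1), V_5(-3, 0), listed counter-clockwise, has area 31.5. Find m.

3

The doubled signed area Σ (x_i y_{i+1} − x_{i+1} y_i) is linear in m.
With m=0 it equals 45; the coefficient of m is 6 (from the two edges through V_2).
So 6·m + 45 = 2·31.5 = 63 ⇒ m = 3.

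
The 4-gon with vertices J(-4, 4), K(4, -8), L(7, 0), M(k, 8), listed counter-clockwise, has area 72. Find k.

Write out the shoelace sum; only the two edges meeting at M involve k:
2·Area = [(7·8 − k·0) + (k·4 − (-4)·8)] + 72
       = 4·k + 160 = 144
⇒ k = -4.

-4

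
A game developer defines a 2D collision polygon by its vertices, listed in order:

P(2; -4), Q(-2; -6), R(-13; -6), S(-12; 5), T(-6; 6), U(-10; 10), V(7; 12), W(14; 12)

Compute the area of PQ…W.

309.5

Σ = (-20) + (-66) + (-137) + (-42) + (0) + (-190) + (-84) + (-80) = -619
Area = |Σ|/2 = 309.5.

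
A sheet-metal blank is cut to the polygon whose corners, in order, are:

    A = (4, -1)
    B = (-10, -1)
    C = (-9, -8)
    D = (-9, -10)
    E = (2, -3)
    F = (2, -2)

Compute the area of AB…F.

65

Apply the shoelace (surveyor's) formula: 2A = Σ (x_i·y_{i+1} − x_{i+1}·y_i), indices taken mod 6.
Cross-terms: -14, 71, 18, 47, 2, 6  ⇒  Σ = 130
Area = |Σ|/2 = 65.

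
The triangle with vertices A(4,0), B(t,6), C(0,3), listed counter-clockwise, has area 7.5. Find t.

The doubled signed area Σ (x_i y_{i+1} − x_{i+1} y_i) is linear in t.
With t=0 it equals 12; the coefficient of t is 3 (from the two edges through B).
So 3·t + 12 = 2·7.5 = 15 ⇒ t = 1.

1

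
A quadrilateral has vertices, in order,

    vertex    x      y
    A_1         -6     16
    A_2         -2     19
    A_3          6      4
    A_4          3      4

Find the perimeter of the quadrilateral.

40

|A_1A_2| = √((4)² + (3)²) = √25 = 5
|A_2A_3| = √((8)² + (-15)²) = √289 = 17
|A_3A_4| = √((-3)² + (0)²) = √9 = 3
|A_4A_1| = √((-9)² + (12)²) = √225 = 15
Perimeter = 5 + 17 + 3 + 15 = 40.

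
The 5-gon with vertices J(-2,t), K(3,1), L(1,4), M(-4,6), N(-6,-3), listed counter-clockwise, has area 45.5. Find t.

Write out the shoelace sum; only the two edges meeting at J involve t:
2·Area = [((-6)·t − (-2)·(-3)) + ((-2)·1 − 3·t)] + 81
       = -9·t + 73 = 91
⇒ t = -2.

-2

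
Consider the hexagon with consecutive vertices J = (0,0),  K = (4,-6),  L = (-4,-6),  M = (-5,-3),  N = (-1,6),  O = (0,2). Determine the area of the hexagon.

50.5

Σ = (0) + (-48) + (-18) + (-33) + (-2) + (0) = -101
Area = |Σ|/2 = 50.5.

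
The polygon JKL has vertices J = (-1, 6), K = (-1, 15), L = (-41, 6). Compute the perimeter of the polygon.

|JK| = √((0)² + (9)²) = √81 = 9
|KL| = √((-40)² + (-9)²) = √1681 = 41
|LJ| = √((40)² + (0)²) = √1600 = 40
Perimeter = 9 + 41 + 40 = 90.

90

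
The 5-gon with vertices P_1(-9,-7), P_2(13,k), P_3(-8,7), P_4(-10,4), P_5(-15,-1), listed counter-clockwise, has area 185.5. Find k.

15

Write out the shoelace sum; only the two edges meeting at P_2 involve k:
2·Area = [((-9)·k − 13·(-7)) + (13·7 − (-8)·k)] + 204
       = -1·k + 386 = 371
⇒ k = 15.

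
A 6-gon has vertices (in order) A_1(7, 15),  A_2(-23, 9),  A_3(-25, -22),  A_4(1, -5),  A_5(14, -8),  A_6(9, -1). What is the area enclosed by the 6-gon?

A_1→A_2: (7)(9) − (-23)(15) = 408
A_2→A_3: (-23)(-22) − (-25)(9) = 731
A_3→A_4: (-25)(-5) − (1)(-22) = 147
A_4→A_5: (1)(-8) − (14)(-5) = 62
A_5→A_6: (14)(-1) − (9)(-8) = 58
A_6→A_1: (9)(15) − (7)(-1) = 142
Σ = 1548
Area = |Σ|/2 = 774.

774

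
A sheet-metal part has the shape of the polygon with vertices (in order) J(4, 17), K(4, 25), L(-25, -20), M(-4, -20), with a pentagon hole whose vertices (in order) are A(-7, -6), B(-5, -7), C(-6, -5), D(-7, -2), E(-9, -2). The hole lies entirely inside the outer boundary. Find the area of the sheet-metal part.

Outer boundary:
Apply the shoelace (surveyor's) formula: 2A = Σ (x_i·y_{i+1} − x_{i+1}·y_i), indices taken mod 4.
Cross-terms: 32, 545, 420, 12  ⇒  Σ = 1009
Area = |Σ|/2 = 504.5.
Hole:
Σ = (19) + (-17) + (-23) + (-4) + (40) = 15
Area = |Σ|/2 = 7.5.
Net area = 504.5 − 7.5 = 497.

497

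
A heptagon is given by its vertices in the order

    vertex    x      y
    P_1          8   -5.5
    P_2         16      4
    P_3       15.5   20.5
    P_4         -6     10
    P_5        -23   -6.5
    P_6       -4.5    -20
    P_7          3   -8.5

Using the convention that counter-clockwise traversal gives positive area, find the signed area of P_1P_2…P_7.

756.75

Apply the surveyor's formula: 2A = Σ (x_i·y_{i+1} − x_{i+1}·y_i), indices taken mod 7.
Σ = (120) + (266) + (278) + (269) + (430.75) + (98.25) + (51.5) = 1513.5
Signed area = Σ/2 = 756.75 (positive ⇒ counter-clockwise traversal).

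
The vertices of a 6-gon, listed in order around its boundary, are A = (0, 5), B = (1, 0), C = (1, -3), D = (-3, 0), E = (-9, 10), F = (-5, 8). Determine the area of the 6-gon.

47

Σ = (-5) + (-3) + (-9) + (-30) + (-22) + (-25) = -94
Area = |Σ|/2 = 47.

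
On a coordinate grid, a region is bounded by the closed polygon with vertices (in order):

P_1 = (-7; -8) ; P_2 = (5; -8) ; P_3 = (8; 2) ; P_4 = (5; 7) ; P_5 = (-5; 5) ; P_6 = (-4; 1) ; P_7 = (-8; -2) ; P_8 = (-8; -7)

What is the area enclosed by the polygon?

Apply Gauss's area formula: 2A = Σ (x_i·y_{i+1} − x_{i+1}·y_i), indices taken mod 8.
Cross-terms: 96, 74, 46, 60, 15, 16, 40, 15  ⇒  Σ = 362
Area = |Σ|/2 = 181.

181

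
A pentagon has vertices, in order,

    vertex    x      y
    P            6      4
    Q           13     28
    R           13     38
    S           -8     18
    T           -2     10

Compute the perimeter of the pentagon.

84

|PQ| = √((7)² + (24)²) = √625 = 25
|QR| = √((0)² + (10)²) = √100 = 10
|RS| = √((-21)² + (-20)²) = √841 = 29
|ST| = √((6)² + (-8)²) = √100 = 10
|TP| = √((8)² + (-6)²) = √100 = 10
Perimeter = 25 + 10 + 29 + 10 + 10 = 84.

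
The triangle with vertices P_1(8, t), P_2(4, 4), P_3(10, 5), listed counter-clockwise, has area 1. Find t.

Write out the shoelace sum; only the two edges meeting at P_1 involve t:
2·Area = [(10·t − 8·5) + (8·4 − 4·t)] + -20
       = 6·t + -28 = 2
⇒ t = 5.

5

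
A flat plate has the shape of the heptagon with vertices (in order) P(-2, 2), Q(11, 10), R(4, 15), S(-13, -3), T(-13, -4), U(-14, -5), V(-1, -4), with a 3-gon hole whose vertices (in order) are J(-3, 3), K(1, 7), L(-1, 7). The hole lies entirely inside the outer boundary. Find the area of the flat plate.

160.5

Outer boundary:
Apply the surveyor's formula: 2A = Σ (x_i·y_{i+1} − x_{i+1}·y_i), indices taken mod 7.
P→Q: (-2)(10) − (11)(2) = -42
Q→R: (11)(15) − (4)(10) = 125
R→S: (4)(-3) − (-13)(15) = 183
S→T: (-13)(-4) − (-13)(-3) = 13
T→U: (-13)(-5) − (-14)(-4) = 9
U→V: (-14)(-4) − (-1)(-5) = 51
V→P: (-1)(2) − (-2)(-4) = -10
Σ = 329
Area = |Σ|/2 = 164.5.
Hole:
Cross-terms: -24, 14, 18  ⇒  Σ = 8
Area = |Σ|/2 = 4.
Net area = 164.5 − 4 = 160.5.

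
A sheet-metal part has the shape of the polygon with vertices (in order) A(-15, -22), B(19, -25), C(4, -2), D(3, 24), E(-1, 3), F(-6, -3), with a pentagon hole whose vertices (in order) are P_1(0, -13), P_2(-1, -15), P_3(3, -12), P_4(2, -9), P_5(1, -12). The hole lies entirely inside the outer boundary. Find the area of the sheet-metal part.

542.5

Outer boundary:
Apply the shoelace (surveyor's) formula: 2A = Σ (x_i·y_{i+1} − x_{i+1}·y_i), indices taken mod 6.
A→B: (-15)(-25) − (19)(-22) = 793
B→C: (19)(-2) − (4)(-25) = 62
C→D: (4)(24) − (3)(-2) = 102
D→E: (3)(3) − (-1)(24) = 33
E→F: (-1)(-3) − (-6)(3) = 21
F→A: (-6)(-22) − (-15)(-3) = 87
Σ = 1098
Area = |Σ|/2 = 549.
Hole:
Apply the shoelace (surveyor's) formula: 2A = Σ (x_i·y_{i+1} − x_{i+1}·y_i), indices taken mod 5.
P_1→P_2: (0)(-15) − (-1)(-13) = -13
P_2→P_3: (-1)(-12) − (3)(-15) = 57
P_3→P_4: (3)(-9) − (2)(-12) = -3
P_4→P_5: (2)(-12) − (1)(-9) = -15
P_5→P_1: (1)(-13) − (0)(-12) = -13
Σ = 13
Area = |Σ|/2 = 6.5.
Net area = 549 − 6.5 = 542.5.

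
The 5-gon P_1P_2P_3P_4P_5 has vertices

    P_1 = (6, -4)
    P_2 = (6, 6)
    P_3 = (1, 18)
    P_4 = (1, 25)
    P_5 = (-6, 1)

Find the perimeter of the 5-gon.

|P_1P_2| = √((0)² + (10)²) = √100 = 10
|P_2P_3| = √((-5)² + (12)²) = √169 = 13
|P_3P_4| = √((0)² + (7)²) = √49 = 7
|P_4P_5| = √((-7)² + (-24)²) = √625 = 25
|P_5P_1| = √((12)² + (-5)²) = √169 = 13
Perimeter = 10 + 13 + 7 + 25 + 13 = 68.

68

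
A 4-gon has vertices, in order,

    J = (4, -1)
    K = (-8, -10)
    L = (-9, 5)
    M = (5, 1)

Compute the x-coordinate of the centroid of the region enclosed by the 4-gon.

Apply the surveyor's formula. First the cross-terms c_i = x_i·y_{i+1} − x_{i+1}·y_i:
  -48, -130, -34, -9  ⇒  2A = -221, A = -110.5.
Then Σ (x_i + x_{i+1})·c_i = 2457, so x̄ = 2457 / (6·(-110.5)) = -63/17.

-63/17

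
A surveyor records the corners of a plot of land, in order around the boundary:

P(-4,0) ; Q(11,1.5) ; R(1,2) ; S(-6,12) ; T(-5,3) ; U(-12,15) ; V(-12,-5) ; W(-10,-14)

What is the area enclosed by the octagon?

P→Q: (-4)(1.5) − (11)(0) = -6
Q→R: (11)(2) − (1)(1.5) = 20.5
R→S: (1)(12) − (-6)(2) = 24
S→T: (-6)(3) − (-5)(12) = 42
T→U: (-5)(15) − (-12)(3) = -39
U→V: (-12)(-5) − (-12)(15) = 240
V→W: (-12)(-14) − (-10)(-5) = 118
W→P: (-10)(0) − (-4)(-14) = -56
Σ = 343.5
Area = |Σ|/2 = 171.75.

171.75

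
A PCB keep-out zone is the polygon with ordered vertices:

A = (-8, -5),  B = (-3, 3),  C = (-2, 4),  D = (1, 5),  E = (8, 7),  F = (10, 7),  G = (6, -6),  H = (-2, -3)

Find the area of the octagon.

126

Apply the surveyor's formula: 2A = Σ (x_i·y_{i+1} − x_{i+1}·y_i), indices taken mod 8.
Σ = (-39) + (-6) + (-14) + (-33) + (-14) + (-102) + (-30) + (-14) = -252
Area = |Σ|/2 = 126.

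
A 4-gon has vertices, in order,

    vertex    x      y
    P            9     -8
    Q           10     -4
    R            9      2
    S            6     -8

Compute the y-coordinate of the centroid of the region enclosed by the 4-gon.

-13/3

Apply the shoelace formula. First the cross-terms c_i = x_i·y_{i+1} − x_{i+1}·y_i:
  44, 56, -84, 24  ⇒  2A = 40, A = 20.
Then Σ (y_i + y_{i+1})·c_i = -520, so ȳ = -520 / (6·20) = -13/3.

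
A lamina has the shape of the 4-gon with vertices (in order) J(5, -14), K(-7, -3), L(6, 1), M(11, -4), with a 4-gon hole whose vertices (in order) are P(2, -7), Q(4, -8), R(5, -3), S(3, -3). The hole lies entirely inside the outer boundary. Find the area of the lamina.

126

Outer boundary:
Apply Gauss's area formula: 2A = Σ (x_i·y_{i+1} − x_{i+1}·y_i), indices taken mod 4.
J→K: (5)(-3) − (-7)(-14) = -113
K→L: (-7)(1) − (6)(-3) = 11
L→M: (6)(-4) − (11)(1) = -35
M→J: (11)(-14) − (5)(-4) = -134
Σ = -271
Area = |Σ|/2 = 135.5.
Hole:
Apply the shoelace formula: 2A = Σ (x_i·y_{i+1} − x_{i+1}·y_i), indices taken mod 4.
Σ = (12) + (28) + (-6) + (-15) = 19
Area = |Σ|/2 = 9.5.
Net area = 135.5 − 9.5 = 126.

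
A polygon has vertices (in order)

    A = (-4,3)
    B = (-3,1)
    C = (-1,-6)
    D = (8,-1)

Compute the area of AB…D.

Apply the surveyor's formula: 2A = Σ (x_i·y_{i+1} − x_{i+1}·y_i), indices taken mod 4.
Σ = (5) + (19) + (49) + (20) = 93
Area = |Σ|/2 = 46.5.

46.5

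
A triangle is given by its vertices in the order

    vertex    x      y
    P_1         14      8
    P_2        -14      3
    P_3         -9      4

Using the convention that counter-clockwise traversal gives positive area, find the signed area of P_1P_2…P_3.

-1.5

Apply the shoelace formula: 2A = Σ (x_i·y_{i+1} − x_{i+1}·y_i), indices taken mod 3.
Cross-terms: 154, -29, -128  ⇒  Σ = -3
Signed area = Σ/2 = -1.5 (negative ⇒ clockwise traversal).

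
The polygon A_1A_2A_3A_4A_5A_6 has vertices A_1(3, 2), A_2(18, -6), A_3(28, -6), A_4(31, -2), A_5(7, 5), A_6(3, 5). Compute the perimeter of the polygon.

64

|A_1A_2| = √((15)² + (-8)²) = √289 = 17
|A_2A_3| = √((10)² + (0)²) = √100 = 10
|A_3A_4| = √((3)² + (4)²) = √25 = 5
|A_4A_5| = √((-24)² + (7)²) = √625 = 25
|A_5A_6| = √((-4)² + (0)²) = √16 = 4
|A_6A_1| = √((0)² + (-3)²) = √9 = 3
Perimeter = 17 + 10 + 5 + 25 + 4 + 3 = 64.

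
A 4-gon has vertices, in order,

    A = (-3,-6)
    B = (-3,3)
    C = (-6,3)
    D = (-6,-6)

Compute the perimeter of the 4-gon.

|AB| = √((0)² + (9)²) = √81 = 9
|BC| = √((-3)² + (0)²) = √9 = 3
|CD| = √((0)² + (-9)²) = √81 = 9
|DA| = √((3)² + (0)²) = √9 = 3
Perimeter = 9 + 3 + 9 + 3 = 24.

24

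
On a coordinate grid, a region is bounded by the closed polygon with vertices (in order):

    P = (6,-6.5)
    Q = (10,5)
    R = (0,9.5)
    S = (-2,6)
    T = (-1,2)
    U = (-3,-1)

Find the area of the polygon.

Σ = (95) + (95) + (19) + (2) + (7) + (25.5) = 243.5
Area = |Σ|/2 = 121.75.

121.75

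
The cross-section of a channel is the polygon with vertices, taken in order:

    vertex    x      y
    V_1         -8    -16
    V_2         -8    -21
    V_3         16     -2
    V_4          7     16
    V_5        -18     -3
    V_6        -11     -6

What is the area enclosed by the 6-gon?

Σ = (40) + (352) + (270) + (267) + (75) + (128) = 1132
Area = |Σ|/2 = 566.

566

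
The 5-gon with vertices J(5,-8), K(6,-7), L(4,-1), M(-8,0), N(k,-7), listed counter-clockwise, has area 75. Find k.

-4

Write out the shoelace sum; only the two edges meeting at N involve k:
2·Area = [((-8)·(-7) − k·0) + (k·(-8) − 5·(-7))] + 27
       = -8·k + 118 = 150
⇒ k = -4.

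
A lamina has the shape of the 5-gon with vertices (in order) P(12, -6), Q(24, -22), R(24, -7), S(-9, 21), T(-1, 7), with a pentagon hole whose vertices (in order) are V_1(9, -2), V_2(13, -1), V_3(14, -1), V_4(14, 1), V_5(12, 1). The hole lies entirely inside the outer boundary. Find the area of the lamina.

Outer boundary:
Apply the surveyor's formula: 2A = Σ (x_i·y_{i+1} − x_{i+1}·y_i), indices taken mod 5.
Σ = (-120) + (360) + (441) + (-42) + (-78) = 561
Area = |Σ|/2 = 280.5.
Hole:
Apply the shoelace formula: 2A = Σ (x_i·y_{i+1} − x_{i+1}·y_i), indices taken mod 5.
V_1→V_2: (9)(-1) − (13)(-2) = 17
V_2→V_3: (13)(-1) − (14)(-1) = 1
V_3→V_4: (14)(1) − (14)(-1) = 28
V_4→V_5: (14)(1) − (12)(1) = 2
V_5→V_1: (12)(-2) − (9)(1) = -33
Σ = 15
Area = |Σ|/2 = 7.5.
Net area = 280.5 − 7.5 = 273.

273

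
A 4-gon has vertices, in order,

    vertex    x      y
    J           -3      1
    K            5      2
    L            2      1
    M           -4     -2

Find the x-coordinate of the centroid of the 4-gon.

Apply the shoelace (surveyor's) formula. First the cross-terms c_i = x_i·y_{i+1} − x_{i+1}·y_i:
  -11, 1, 0, -10  ⇒  2A = -20, A = -10.
Then Σ (x_i + x_{i+1})·c_i = 55, so x̄ = 55 / (6·(-10)) = -11/12.

-11/12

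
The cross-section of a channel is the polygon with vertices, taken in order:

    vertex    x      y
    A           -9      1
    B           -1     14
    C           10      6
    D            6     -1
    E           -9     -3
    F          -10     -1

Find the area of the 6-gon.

192

Apply the surveyor's formula: 2A = Σ (x_i·y_{i+1} − x_{i+1}·y_i), indices taken mod 6.
Σ = (-125) + (-146) + (-46) + (-27) + (-21) + (-19) = -384
Area = |Σ|/2 = 192.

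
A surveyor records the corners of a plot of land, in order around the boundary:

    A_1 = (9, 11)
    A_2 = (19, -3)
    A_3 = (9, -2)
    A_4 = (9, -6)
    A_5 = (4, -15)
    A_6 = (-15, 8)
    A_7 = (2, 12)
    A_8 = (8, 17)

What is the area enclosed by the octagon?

Apply Gauss's area formula: 2A = Σ (x_i·y_{i+1} − x_{i+1}·y_i), indices taken mod 8.
Σ = (-236) + (-11) + (-36) + (-111) + (-193) + (-196) + (-62) + (-65) = -910
Area = |Σ|/2 = 455.

455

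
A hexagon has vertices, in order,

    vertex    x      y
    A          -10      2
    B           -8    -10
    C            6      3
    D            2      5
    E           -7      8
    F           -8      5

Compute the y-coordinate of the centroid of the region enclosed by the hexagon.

Apply the surveyor's formula. First the cross-terms c_i = x_i·y_{i+1} − x_{i+1}·y_i:
  116, 36, 24, 51, 29, 34  ⇒  2A = 290, A = 145.
Then Σ (y_i + y_{i+1})·c_i = 290, so ȳ = 290 / (6·145) = 1/3.

1/3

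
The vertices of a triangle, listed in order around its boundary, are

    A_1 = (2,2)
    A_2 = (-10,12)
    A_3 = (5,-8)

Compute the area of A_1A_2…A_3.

45

Cross-terms: 44, 20, 26  ⇒  Σ = 90
Area = |Σ|/2 = 45.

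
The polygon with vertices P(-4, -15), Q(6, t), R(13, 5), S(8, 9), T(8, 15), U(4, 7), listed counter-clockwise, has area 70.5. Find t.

4

The doubled signed area Σ (x_i y_{i+1} − x_{i+1} y_i) is linear in t.
With t=0 it equals 209; the coefficient of t is -17 (from the two edges through Q).
So -17·t + 209 = 2·70.5 = 141 ⇒ t = 4.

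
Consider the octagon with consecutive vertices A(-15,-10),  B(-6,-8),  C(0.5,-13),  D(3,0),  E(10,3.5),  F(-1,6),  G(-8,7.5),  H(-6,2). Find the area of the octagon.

207.25

Apply the shoelace (surveyor's) formula: 2A = Σ (x_i·y_{i+1} − x_{i+1}·y_i), indices taken mod 8.
Cross-terms: 60, 82, 39, 10.5, 63.5, 40.5, 29, 90  ⇒  Σ = 414.5
Area = |Σ|/2 = 207.25.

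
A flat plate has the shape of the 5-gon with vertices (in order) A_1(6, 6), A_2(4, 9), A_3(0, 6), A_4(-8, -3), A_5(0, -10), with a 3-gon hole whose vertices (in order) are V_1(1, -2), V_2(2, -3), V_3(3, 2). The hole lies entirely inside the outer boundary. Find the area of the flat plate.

118

Outer boundary:
Σ = (30) + (24) + (48) + (80) + (60) = 242
Area = |Σ|/2 = 121.
Hole:
Apply Gauss's area formula: 2A = Σ (x_i·y_{i+1} − x_{i+1}·y_i), indices taken mod 3.
V_1→V_2: (1)(-3) − (2)(-2) = 1
V_2→V_3: (2)(2) − (3)(-3) = 13
V_3→V_1: (3)(-2) − (1)(2) = -8
Σ = 6
Area = |Σ|/2 = 3.
Net area = 121 − 3 = 118.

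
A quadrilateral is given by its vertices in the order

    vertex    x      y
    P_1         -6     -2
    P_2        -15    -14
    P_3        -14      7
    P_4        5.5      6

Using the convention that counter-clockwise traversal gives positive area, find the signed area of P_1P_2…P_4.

-172.25

Apply the surveyor's formula: 2A = Σ (x_i·y_{i+1} − x_{i+1}·y_i), indices taken mod 4.
Σ = (54) + (-301) + (-122.5) + (25) = -344.5
Signed area = Σ/2 = -172.25 (negative ⇒ clockwise traversal).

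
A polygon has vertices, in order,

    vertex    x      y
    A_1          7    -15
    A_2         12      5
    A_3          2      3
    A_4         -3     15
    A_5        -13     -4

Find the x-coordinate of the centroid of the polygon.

Apply the shoelace (surveyor's) formula. First the cross-terms c_i = x_i·y_{i+1} − x_{i+1}·y_i:
  215, 26, 39, 207, 223  ⇒  2A = 710, A = 355.
Then Σ (x_i + x_{i+1})·c_i = -240, so x̄ = -240 / (6·355) = -8/71.

-8/71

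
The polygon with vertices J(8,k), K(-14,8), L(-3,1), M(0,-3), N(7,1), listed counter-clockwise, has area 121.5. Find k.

7

Write out the shoelace sum; only the two edges meeting at J involve k:
2·Area = [(7·k − 8·1) + (8·8 − (-14)·k)] + 40
       = 21·k + 96 = 243
⇒ k = 7.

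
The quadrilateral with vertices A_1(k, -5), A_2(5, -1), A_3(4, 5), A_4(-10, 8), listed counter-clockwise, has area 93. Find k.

0

Write out the shoelace sum; only the two edges meeting at A_1 involve k:
2·Area = [((-10)·(-5) − k·8) + (k·(-1) − 5·(-5))] + 111
       = -9·k + 186 = 186
⇒ k = 0.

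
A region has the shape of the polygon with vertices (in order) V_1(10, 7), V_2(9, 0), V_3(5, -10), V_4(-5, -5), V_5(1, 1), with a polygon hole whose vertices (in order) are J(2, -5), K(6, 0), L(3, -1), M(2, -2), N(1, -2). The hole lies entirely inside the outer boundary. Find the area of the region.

107

Outer boundary:
Apply the surveyor's formula: 2A = Σ (x_i·y_{i+1} − x_{i+1}·y_i), indices taken mod 5.
Σ = (-63) + (-90) + (-75) + (0) + (-3) = -231
Area = |Σ|/2 = 115.5.
Hole:
Apply the shoelace (surveyor's) formula: 2A = Σ (x_i·y_{i+1} − x_{i+1}·y_i), indices taken mod 5.
Σ = (30) + (-6) + (-4) + (-2) + (-1) = 17
Area = |Σ|/2 = 8.5.
Net area = 115.5 − 8.5 = 107.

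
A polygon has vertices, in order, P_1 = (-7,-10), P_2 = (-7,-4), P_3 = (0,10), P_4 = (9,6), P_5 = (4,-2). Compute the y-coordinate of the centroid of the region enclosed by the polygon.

132/149

Apply the shoelace formula. First the cross-terms c_i = x_i·y_{i+1} − x_{i+1}·y_i:
  -42, -70, -90, -42, -54  ⇒  2A = -298, A = -149.
Then Σ (y_i + y_{i+1})·c_i = -792, so ȳ = -792 / (6·(-149)) = 132/149.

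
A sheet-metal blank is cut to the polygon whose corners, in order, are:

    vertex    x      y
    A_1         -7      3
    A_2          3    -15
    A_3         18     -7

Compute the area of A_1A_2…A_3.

175

Apply the shoelace formula: 2A = Σ (x_i·y_{i+1} − x_{i+1}·y_i), indices taken mod 3.
Σ = (96) + (249) + (5) = 350
Area = |Σ|/2 = 175.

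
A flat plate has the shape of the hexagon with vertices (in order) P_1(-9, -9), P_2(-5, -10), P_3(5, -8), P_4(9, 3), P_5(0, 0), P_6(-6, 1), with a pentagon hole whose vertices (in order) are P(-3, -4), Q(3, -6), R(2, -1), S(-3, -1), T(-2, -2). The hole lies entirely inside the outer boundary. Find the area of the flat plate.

122.5

Outer boundary:
Σ = (45) + (90) + (87) + (0) + (0) + (63) = 285
Area = |Σ|/2 = 142.5.
Hole:
P→Q: (-3)(-6) − (3)(-4) = 30
Q→R: (3)(-1) − (2)(-6) = 9
R→S: (2)(-1) − (-3)(-1) = -5
S→T: (-3)(-2) − (-2)(-1) = 4
T→P: (-2)(-4) − (-3)(-2) = 2
Σ = 40
Area = |Σ|/2 = 20.
Net area = 142.5 − 20 = 122.5.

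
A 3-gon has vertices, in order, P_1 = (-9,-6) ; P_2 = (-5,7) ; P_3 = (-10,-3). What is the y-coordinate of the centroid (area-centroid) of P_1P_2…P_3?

-2/3

Apply Gauss's area formula. First the cross-terms c_i = x_i·y_{i+1} − x_{i+1}·y_i:
  -93, 85, 33  ⇒  2A = 25, A = 12.5.
Then Σ (y_i + y_{i+1})·c_i = -50, so ȳ = -50 / (6·12.5) = -2/3.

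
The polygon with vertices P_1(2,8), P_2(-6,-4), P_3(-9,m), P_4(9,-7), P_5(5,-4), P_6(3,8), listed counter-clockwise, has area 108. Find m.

Write out the shoelace sum; only the two edges meeting at P_3 involve m:
2·Area = [((-6)·m − (-9)·(-4)) + ((-9)·(-7) − 9·m)] + 99
       = -15·m + 126 = 216
⇒ m = -6.

-6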